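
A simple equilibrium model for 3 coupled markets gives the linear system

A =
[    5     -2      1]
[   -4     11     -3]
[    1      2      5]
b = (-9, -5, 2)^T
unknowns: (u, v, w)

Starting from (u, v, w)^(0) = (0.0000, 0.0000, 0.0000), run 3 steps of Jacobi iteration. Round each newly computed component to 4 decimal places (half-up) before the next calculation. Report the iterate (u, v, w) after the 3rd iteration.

Iteration 1:
  u = (-9 - (-2)·0.0000 - (1)·0.0000) / (5) = -1.8000
  v = (-5 - (-4)·0.0000 - (-3)·0.0000) / (11) = -0.4545
  w = (2 - (1)·0.0000 - (2)·0.0000) / (5) = 0.4000
Iteration 2:
  u = (-9 - (-2)·-0.4545 - (1)·0.4000) / (5) = -2.0618
  v = (-5 - (-4)·-1.8000 - (-3)·0.4000) / (11) = -1.0000
  w = (2 - (1)·-1.8000 - (2)·-0.4545) / (5) = 0.9418
Iteration 3:
  u = (-9 - (-2)·-1.0000 - (1)·0.9418) / (5) = -2.3884
  v = (-5 - (-4)·-2.0618 - (-3)·0.9418) / (11) = -0.9474
  w = (2 - (1)·-2.0618 - (2)·-1.0000) / (5) = 1.2124

(-2.3884, -0.9474, 1.2124)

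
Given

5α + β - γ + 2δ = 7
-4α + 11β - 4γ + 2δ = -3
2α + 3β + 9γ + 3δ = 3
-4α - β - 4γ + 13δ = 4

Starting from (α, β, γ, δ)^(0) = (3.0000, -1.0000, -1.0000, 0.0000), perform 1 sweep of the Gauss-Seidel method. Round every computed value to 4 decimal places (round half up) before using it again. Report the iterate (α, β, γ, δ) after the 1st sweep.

(1.4000, -0.1273, 0.0647, 0.7486)

Iteration 1:
  α = (7 - (1)·-1.0000 - (-1)·-1.0000 - (2)·0.0000) / (5) = 1.4000
  β = (-3 - (-4)·1.4000 - (-4)·-1.0000 - (2)·0.0000) / (11) = -0.1273
  γ = (3 - (2)·1.4000 - (3)·-0.1273 - (3)·0.0000) / (9) = 0.0647
  δ = (4 - (-4)·1.4000 - (-1)·-0.1273 - (-4)·0.0647) / (13) = 0.7486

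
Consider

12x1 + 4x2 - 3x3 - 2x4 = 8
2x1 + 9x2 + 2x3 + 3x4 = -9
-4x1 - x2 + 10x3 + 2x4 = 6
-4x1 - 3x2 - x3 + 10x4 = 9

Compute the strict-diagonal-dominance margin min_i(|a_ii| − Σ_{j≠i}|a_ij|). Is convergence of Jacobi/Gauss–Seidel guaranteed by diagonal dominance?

2

row 1: |12| − (4+3+2) = 3
row 2: |9| − (2+2+3) = 2
row 3: |10| − (4+1+2) = 3
row 4: |10| − (4+3+1) = 2
minimum over rows = 2 → strictly diagonally dominant (convergence guaranteed)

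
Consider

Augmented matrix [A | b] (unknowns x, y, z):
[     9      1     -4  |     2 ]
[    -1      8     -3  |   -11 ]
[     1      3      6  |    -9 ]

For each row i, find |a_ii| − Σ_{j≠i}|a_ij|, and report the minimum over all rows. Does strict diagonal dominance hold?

2

row 1: |9| − (1+4) = 4
row 2: |8| − (1+3) = 4
row 3: |6| − (1+3) = 2
minimum over rows = 2 → strictly diagonally dominant (convergence guaranteed)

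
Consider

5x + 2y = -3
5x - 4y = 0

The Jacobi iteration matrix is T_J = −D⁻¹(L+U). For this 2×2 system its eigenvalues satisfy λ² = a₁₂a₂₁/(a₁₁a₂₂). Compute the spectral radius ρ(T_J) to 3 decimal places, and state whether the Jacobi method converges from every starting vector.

a₁₂a₂₁/(a₁₁a₂₂) = (2)·(5) / ((5)·(-4)) = -0.500000
ρ = √|-0.500000| = √0.500000 = 0.707
ρ < 1, so Jacobi converges

0.707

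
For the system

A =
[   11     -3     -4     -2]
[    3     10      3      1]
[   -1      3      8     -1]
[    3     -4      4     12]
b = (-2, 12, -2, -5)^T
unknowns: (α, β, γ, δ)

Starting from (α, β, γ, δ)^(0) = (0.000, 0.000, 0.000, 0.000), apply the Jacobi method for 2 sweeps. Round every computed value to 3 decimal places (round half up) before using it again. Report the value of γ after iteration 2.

Iteration 1:
  α = (-2 - (-3)·0.000 - (-4)·0.000 - (-2)·0.000) / (11) = -0.182
  β = (12 - (3)·0.000 - (3)·0.000 - (1)·0.000) / (10) = 1.200
  γ = (-2 - (-1)·0.000 - (3)·0.000 - (-1)·0.000) / (8) = -0.250
  δ = (-5 - (3)·0.000 - (-4)·0.000 - (4)·0.000) / (12) = -0.417
Iteration 2:
  α = (-2 - (-3)·1.200 - (-4)·-0.250 - (-2)·-0.417) / (11) = -0.021
  β = (12 - (3)·-0.182 - (3)·-0.250 - (1)·-0.417) / (10) = 1.371
  γ = (-2 - (-1)·-0.182 - (3)·1.200 - (-1)·-0.417) / (8) = -0.775
  δ = (-5 - (3)·-0.182 - (-4)·1.200 - (4)·-0.250) / (12) = 0.112

-0.775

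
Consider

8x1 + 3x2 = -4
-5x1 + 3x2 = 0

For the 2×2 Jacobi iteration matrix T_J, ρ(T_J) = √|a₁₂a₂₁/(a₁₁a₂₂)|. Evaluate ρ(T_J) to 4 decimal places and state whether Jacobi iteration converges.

a₁₂a₂₁/(a₁₁a₂₂) = (3)·(-5) / ((8)·(3)) = -0.625000
ρ = √|-0.625000| = √0.625000 = 0.7906
ρ < 1, so Jacobi converges

0.7906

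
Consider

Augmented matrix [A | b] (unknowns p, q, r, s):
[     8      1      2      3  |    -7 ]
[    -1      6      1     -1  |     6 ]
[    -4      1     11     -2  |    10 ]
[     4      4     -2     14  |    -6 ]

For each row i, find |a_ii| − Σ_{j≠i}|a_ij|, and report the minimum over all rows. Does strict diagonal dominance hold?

2

row 1: |8| − (1+2+3) = 2
row 2: |6| − (1+1+1) = 3
row 3: |11| − (4+1+2) = 4
row 4: |14| − (4+4+2) = 4
minimum over rows = 2 → strictly diagonally dominant (convergence guaranteed)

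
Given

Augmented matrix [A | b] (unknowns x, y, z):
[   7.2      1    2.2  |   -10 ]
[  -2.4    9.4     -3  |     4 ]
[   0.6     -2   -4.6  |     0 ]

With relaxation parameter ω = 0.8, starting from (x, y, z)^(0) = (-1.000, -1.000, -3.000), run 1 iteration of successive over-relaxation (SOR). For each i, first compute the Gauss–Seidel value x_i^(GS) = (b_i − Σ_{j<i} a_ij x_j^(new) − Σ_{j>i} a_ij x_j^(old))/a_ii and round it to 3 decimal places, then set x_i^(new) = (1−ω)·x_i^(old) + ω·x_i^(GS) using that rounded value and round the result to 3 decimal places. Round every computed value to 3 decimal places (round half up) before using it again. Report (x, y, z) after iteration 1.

Iteration 1:
  x: GS value = (-10 - (1)·-1.000 - (2.2)·-3.000) / (7.2) = -0.333;  x ← (1−ω)·-1.000 + ω·-0.333 = -0.466
  y: GS value = (4 - (-2.4)·-0.466 - (-3)·-3.000) / (9.4) = -0.651;  y ← (1−ω)·-1.000 + ω·-0.651 = -0.721
  z: GS value = (0 - (0.6)·-0.466 - (-2)·-0.721) / (-4.6) = 0.253;  z ← (1−ω)·-3.000 + ω·0.253 = -0.398

(-0.466, -0.721, -0.398)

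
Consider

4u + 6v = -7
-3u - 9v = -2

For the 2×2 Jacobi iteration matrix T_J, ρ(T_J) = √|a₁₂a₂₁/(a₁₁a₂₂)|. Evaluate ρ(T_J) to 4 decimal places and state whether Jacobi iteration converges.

a₁₂a₂₁/(a₁₁a₂₂) = (6)·(-3) / ((4)·(-9)) = 0.500000
ρ = √|0.500000| = √0.500000 = 0.7071
ρ < 1, so Jacobi converges

0.7071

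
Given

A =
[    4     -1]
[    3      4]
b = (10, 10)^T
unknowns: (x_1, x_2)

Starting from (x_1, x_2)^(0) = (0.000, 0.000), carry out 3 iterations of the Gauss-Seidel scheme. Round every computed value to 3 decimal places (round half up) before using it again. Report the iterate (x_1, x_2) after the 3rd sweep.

Iteration 1:
  x_1 = (10 - (-1)·0.000) / (4) = 2.500
  x_2 = (10 - (3)·2.500) / (4) = 0.625
Iteration 2:
  x_1 = (10 - (-1)·0.625) / (4) = 2.656
  x_2 = (10 - (3)·2.656) / (4) = 0.508
Iteration 3:
  x_1 = (10 - (-1)·0.508) / (4) = 2.627
  x_2 = (10 - (3)·2.627) / (4) = 0.530

(2.627, 0.530)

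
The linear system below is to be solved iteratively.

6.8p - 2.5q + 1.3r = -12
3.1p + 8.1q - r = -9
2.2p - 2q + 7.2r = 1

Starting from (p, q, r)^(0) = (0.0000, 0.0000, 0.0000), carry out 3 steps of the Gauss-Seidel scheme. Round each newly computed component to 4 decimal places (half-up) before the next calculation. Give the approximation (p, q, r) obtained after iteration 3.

Iteration 1:
  p = (-12 - (-2.5)·0.0000 - (1.3)·0.0000) / (6.8) = -1.7647
  q = (-9 - (3.1)·-1.7647 - (-1)·0.0000) / (8.1) = -0.4357
  r = (1 - (2.2)·-1.7647 - (-2)·-0.4357) / (7.2) = 0.5571
Iteration 2:
  p = (-12 - (-2.5)·-0.4357 - (1.3)·0.5571) / (6.8) = -2.0314
  q = (-9 - (3.1)·-2.0314 - (-1)·0.5571) / (8.1) = -0.2649
  r = (1 - (2.2)·-2.0314 - (-2)·-0.2649) / (7.2) = 0.6860
Iteration 3:
  p = (-12 - (-2.5)·-0.2649 - (1.3)·0.6860) / (6.8) = -1.9932
  q = (-9 - (3.1)·-1.9932 - (-1)·0.6860) / (8.1) = -0.2636
  r = (1 - (2.2)·-1.9932 - (-2)·-0.2636) / (7.2) = 0.6747

(-1.9932, -0.2636, 0.6747)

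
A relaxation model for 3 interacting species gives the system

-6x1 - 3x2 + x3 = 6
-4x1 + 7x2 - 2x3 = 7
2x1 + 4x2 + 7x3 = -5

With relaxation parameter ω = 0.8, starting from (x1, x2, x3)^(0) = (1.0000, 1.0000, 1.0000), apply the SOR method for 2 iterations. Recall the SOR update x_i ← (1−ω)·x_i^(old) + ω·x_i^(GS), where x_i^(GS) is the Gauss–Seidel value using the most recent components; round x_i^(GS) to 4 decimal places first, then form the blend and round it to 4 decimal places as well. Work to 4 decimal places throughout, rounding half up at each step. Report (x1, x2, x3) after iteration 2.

Iteration 1:
  x1: GS value = (6 - (-3)·1.0000 - (1)·1.0000) / (-6) = -1.3333;  x1 ← (1−ω)·1.0000 + ω·-1.3333 = -0.8666
  x2: GS value = (7 - (-4)·-0.8666 - (-2)·1.0000) / (7) = 0.7905;  x2 ← (1−ω)·1.0000 + ω·0.7905 = 0.8324
  x3: GS value = (-5 - (2)·-0.8666 - (4)·0.8324) / (7) = -0.9423;  x3 ← (1−ω)·1.0000 + ω·-0.9423 = -0.5538
Iteration 2:
  x1: GS value = (6 - (-3)·0.8324 - (1)·-0.5538) / (-6) = -1.5085;  x1 ← (1−ω)·-0.8666 + ω·-1.5085 = -1.3801
  x2: GS value = (7 - (-4)·-1.3801 - (-2)·-0.5538) / (7) = 0.0531;  x2 ← (1−ω)·0.8324 + ω·0.0531 = 0.2090
  x3: GS value = (-5 - (2)·-1.3801 - (4)·0.2090) / (7) = -0.4394;  x3 ← (1−ω)·-0.5538 + ω·-0.4394 = -0.4623

(-1.3801, 0.2090, -0.4623)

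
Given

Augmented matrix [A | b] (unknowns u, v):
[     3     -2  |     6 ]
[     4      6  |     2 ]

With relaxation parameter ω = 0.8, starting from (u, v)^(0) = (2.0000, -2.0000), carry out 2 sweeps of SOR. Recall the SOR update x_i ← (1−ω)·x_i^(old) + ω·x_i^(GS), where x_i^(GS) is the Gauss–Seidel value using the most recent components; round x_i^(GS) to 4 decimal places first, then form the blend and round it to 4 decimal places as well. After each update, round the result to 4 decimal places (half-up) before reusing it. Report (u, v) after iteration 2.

Iteration 1:
  u: GS value = (6 - (-2)·-2.0000) / (3) = 0.6667;  u ← (1−ω)·2.0000 + ω·0.6667 = 0.9334
  v: GS value = (2 - (4)·0.9334) / (6) = -0.2889;  v ← (1−ω)·-2.0000 + ω·-0.2889 = -0.6311
Iteration 2:
  u: GS value = (6 - (-2)·-0.6311) / (3) = 1.5793;  u ← (1−ω)·0.9334 + ω·1.5793 = 1.4501
  v: GS value = (2 - (4)·1.4501) / (6) = -0.6334;  v ← (1−ω)·-0.6311 + ω·-0.6334 = -0.6329

(1.4501, -0.6329)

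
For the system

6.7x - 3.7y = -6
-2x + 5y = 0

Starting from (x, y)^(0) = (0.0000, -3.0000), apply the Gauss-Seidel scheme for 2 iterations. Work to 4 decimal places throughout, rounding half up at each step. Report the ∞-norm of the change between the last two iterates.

1.0929

Iteration 1:
  x = (-6 - (-3.7)·-3.0000) / (6.7) = -2.5522
  y = (0 - (-2)·-2.5522) / (5) = -1.0209
Iteration 2:
  x = (-6 - (-3.7)·-1.0209) / (6.7) = -1.4593
  y = (0 - (-2)·-1.4593) / (5) = -0.5837
Change: (1.0929, 0.4372) → max |·| = 1.0929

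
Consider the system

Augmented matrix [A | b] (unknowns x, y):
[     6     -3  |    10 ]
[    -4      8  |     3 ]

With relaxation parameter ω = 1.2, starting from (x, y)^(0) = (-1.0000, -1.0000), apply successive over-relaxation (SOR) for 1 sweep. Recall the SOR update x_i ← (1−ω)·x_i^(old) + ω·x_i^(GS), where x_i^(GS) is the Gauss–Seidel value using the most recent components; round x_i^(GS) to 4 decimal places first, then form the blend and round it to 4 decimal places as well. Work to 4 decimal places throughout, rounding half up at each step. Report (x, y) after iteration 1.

Iteration 1:
  x: GS value = (10 - (-3)·-1.0000) / (6) = 1.1667;  x ← (1−ω)·-1.0000 + ω·1.1667 = 1.6000
  y: GS value = (3 - (-4)·1.6000) / (8) = 1.1750;  y ← (1−ω)·-1.0000 + ω·1.1750 = 1.6100

(1.6000, 1.6100)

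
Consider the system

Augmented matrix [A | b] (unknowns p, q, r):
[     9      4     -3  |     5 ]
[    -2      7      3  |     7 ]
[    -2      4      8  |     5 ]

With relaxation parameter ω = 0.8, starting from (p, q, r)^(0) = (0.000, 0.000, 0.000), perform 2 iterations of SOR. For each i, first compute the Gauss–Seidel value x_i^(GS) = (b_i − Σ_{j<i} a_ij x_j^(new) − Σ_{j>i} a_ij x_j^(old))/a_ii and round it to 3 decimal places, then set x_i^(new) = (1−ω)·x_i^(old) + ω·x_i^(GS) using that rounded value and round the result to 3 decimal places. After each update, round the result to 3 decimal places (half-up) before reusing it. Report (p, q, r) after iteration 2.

Iteration 1:
  p: GS value = (5 - (4)·0.000 - (-3)·0.000) / (9) = 0.556;  p ← (1−ω)·0.000 + ω·0.556 = 0.445
  q: GS value = (7 - (-2)·0.445 - (3)·0.000) / (7) = 1.127;  q ← (1−ω)·0.000 + ω·1.127 = 0.902
  r: GS value = (5 - (-2)·0.445 - (4)·0.902) / (8) = 0.285;  r ← (1−ω)·0.000 + ω·0.285 = 0.228
Iteration 2:
  p: GS value = (5 - (4)·0.902 - (-3)·0.228) / (9) = 0.231;  p ← (1−ω)·0.445 + ω·0.231 = 0.274
  q: GS value = (7 - (-2)·0.274 - (3)·0.228) / (7) = 0.981;  q ← (1−ω)·0.902 + ω·0.981 = 0.965
  r: GS value = (5 - (-2)·0.274 - (4)·0.965) / (8) = 0.211;  r ← (1−ω)·0.228 + ω·0.211 = 0.214

(0.274, 0.965, 0.214)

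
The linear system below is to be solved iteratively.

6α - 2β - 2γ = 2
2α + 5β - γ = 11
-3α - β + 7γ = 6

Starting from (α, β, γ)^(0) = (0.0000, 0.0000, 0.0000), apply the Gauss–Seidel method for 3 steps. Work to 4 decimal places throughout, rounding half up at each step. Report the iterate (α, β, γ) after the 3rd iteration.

Iteration 1:
  α = (2 - (-2)·0.0000 - (-2)·0.0000) / (6) = 0.3333
  β = (11 - (2)·0.3333 - (-1)·0.0000) / (5) = 2.0667
  γ = (6 - (-3)·0.3333 - (-1)·2.0667) / (7) = 1.2952
Iteration 2:
  α = (2 - (-2)·2.0667 - (-2)·1.2952) / (6) = 1.4540
  β = (11 - (2)·1.4540 - (-1)·1.2952) / (5) = 1.8774
  γ = (6 - (-3)·1.4540 - (-1)·1.8774) / (7) = 1.7485
Iteration 3:
  α = (2 - (-2)·1.8774 - (-2)·1.7485) / (6) = 1.5420
  β = (11 - (2)·1.5420 - (-1)·1.7485) / (5) = 1.9329
  γ = (6 - (-3)·1.5420 - (-1)·1.9329) / (7) = 1.7941

(1.5420, 1.9329, 1.7941)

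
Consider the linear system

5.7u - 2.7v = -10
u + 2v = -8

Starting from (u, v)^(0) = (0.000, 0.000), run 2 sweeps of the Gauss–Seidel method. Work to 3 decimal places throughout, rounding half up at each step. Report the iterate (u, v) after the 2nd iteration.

Iteration 1:
  u = (-10 - (-2.7)·0.000) / (5.7) = -1.754
  v = (-8 - (1)·-1.754) / (2) = -3.123
Iteration 2:
  u = (-10 - (-2.7)·-3.123) / (5.7) = -3.234
  v = (-8 - (1)·-3.234) / (2) = -2.383

(-3.234, -2.383)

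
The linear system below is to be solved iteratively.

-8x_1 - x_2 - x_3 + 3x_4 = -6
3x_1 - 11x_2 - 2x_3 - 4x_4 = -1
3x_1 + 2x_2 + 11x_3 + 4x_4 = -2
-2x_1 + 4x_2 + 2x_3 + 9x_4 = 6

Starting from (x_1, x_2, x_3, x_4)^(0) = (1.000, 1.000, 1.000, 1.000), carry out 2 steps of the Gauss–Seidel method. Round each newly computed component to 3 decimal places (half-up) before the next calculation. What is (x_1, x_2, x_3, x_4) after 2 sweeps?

(1.291, 0.170, -0.973, 1.094)

Iteration 1:
  x_1 = (-6 - (-1)·1.000 - (-1)·1.000 - (3)·1.000) / (-8) = 0.875
  x_2 = (-1 - (3)·0.875 - (-2)·1.000 - (-4)·1.000) / (-11) = -0.216
  x_3 = (-2 - (3)·0.875 - (2)·-0.216 - (4)·1.000) / (11) = -0.745
  x_4 = (6 - (-2)·0.875 - (4)·-0.216 - (2)·-0.745) / (9) = 1.123
Iteration 2:
  x_1 = (-6 - (-1)·-0.216 - (-1)·-0.745 - (3)·1.123) / (-8) = 1.291
  x_2 = (-1 - (3)·1.291 - (-2)·-0.745 - (-4)·1.123) / (-11) = 0.170
  x_3 = (-2 - (3)·1.291 - (2)·0.170 - (4)·1.123) / (11) = -0.973
  x_4 = (6 - (-2)·1.291 - (4)·0.170 - (2)·-0.973) / (9) = 1.094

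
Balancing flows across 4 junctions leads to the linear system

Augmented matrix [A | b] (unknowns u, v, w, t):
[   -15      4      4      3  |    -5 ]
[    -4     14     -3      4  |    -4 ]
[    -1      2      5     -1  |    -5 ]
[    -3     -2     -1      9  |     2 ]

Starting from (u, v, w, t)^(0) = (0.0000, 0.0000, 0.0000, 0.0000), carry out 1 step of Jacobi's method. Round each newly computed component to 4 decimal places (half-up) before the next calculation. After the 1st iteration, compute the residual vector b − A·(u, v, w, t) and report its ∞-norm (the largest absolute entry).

4.4757

Iteration 1:
  u = (-5 - (4)·0.0000 - (4)·0.0000 - (3)·0.0000) / (-15) = 0.3333
  v = (-4 - (-4)·0.0000 - (-3)·0.0000 - (4)·0.0000) / (14) = -0.2857
  w = (-5 - (-1)·0.0000 - (2)·0.0000 - (-1)·0.0000) / (5) = -1.0000
  t = (2 - (-3)·0.0000 - (-2)·0.0000 - (-1)·0.0000) / (9) = 0.2222
Residual b − A·x = (4.4757, -2.5558, 1.1269, -0.5713); ∞-norm = 4.4757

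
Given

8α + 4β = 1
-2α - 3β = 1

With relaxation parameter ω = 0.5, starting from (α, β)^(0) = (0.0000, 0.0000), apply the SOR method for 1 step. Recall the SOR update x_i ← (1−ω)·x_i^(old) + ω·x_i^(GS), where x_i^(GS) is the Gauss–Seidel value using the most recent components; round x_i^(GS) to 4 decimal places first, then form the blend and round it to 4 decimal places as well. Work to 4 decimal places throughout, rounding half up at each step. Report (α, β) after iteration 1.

(0.0625, -0.1875)

Iteration 1:
  α: GS value = (1 - (4)·0.0000) / (8) = 0.1250;  α ← (1−ω)·0.0000 + ω·0.1250 = 0.0625
  β: GS value = (1 - (-2)·0.0625) / (-3) = -0.3750;  β ← (1−ω)·0.0000 + ω·-0.3750 = -0.1875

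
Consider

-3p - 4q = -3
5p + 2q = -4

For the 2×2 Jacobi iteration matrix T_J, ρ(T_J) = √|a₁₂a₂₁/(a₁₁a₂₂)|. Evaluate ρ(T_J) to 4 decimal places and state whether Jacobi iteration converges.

1.8257

a₁₂a₂₁/(a₁₁a₂₂) = (-4)·(5) / ((-3)·(2)) = 3.333333
ρ = √|3.333333| = √3.333333 = 1.8257
ρ > 1, so Jacobi diverges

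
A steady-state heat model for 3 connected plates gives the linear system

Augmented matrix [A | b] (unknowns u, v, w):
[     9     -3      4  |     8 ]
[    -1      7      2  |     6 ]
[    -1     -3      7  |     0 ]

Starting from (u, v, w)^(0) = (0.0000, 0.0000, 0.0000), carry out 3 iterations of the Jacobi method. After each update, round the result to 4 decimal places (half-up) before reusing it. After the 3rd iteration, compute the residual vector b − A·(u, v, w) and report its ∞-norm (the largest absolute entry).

Iteration 1:
  u = (8 - (-3)·0.0000 - (4)·0.0000) / (9) = 0.8889
  v = (6 - (-1)·0.0000 - (2)·0.0000) / (7) = 0.8571
  w = (0 - (-1)·0.0000 - (-3)·0.0000) / (7) = 0.0000
Iteration 2:
  u = (8 - (-3)·0.8571 - (4)·0.0000) / (9) = 1.1746
  v = (6 - (-1)·0.8889 - (2)·0.0000) / (7) = 0.9841
  w = (0 - (-1)·0.8889 - (-3)·0.8571) / (7) = 0.4943
Iteration 3:
  u = (8 - (-3)·0.9841 - (4)·0.4943) / (9) = 0.9972
  v = (6 - (-1)·1.1746 - (2)·0.4943) / (7) = 0.8837
  w = (0 - (-1)·1.1746 - (-3)·0.9841) / (7) = 0.5896
Residual b − A·x = (-0.6821, -0.3679, -0.4789); ∞-norm = 0.6821

0.6821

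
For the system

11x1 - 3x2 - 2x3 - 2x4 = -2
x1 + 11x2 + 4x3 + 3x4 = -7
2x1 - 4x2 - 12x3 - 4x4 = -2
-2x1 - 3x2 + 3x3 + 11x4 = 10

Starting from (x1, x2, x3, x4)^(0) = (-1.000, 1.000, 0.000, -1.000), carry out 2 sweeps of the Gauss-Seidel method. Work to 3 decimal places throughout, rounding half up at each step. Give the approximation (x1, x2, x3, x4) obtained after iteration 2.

(-0.054, -1.023, 0.288, 0.542)

Iteration 1:
  x1 = (-2 - (-3)·1.000 - (-2)·0.000 - (-2)·-1.000) / (11) = -0.091
  x2 = (-7 - (1)·-0.091 - (4)·0.000 - (3)·-1.000) / (11) = -0.355
  x3 = (-2 - (2)·-0.091 - (-4)·-0.355 - (-4)·-1.000) / (-12) = 0.603
  x4 = (10 - (-2)·-0.091 - (-3)·-0.355 - (3)·0.603) / (11) = 0.631
Iteration 2:
  x1 = (-2 - (-3)·-0.355 - (-2)·0.603 - (-2)·0.631) / (11) = -0.054
  x2 = (-7 - (1)·-0.054 - (4)·0.603 - (3)·0.631) / (11) = -1.023
  x3 = (-2 - (2)·-0.054 - (-4)·-1.023 - (-4)·0.631) / (-12) = 0.288
  x4 = (10 - (-2)·-0.054 - (-3)·-1.023 - (3)·0.288) / (11) = 0.542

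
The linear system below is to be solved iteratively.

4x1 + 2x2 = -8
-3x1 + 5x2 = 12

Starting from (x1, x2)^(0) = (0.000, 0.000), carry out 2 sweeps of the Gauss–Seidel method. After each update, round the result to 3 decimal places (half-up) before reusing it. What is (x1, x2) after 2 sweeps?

Iteration 1:
  x1 = (-8 - (2)·0.000) / (4) = -2.000
  x2 = (12 - (-3)·-2.000) / (5) = 1.200
Iteration 2:
  x1 = (-8 - (2)·1.200) / (4) = -2.600
  x2 = (12 - (-3)·-2.600) / (5) = 0.840

(-2.600, 0.840)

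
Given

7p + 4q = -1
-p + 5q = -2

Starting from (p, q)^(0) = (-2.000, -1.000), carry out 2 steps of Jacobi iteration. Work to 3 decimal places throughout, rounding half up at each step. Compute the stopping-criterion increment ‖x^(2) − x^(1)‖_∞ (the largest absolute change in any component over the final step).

Iteration 1:
  p = (-1 - (4)·-1.000) / (7) = 0.429
  q = (-2 - (-1)·-2.000) / (5) = -0.800
Iteration 2:
  p = (-1 - (4)·-0.800) / (7) = 0.314
  q = (-2 - (-1)·0.429) / (5) = -0.314
Change: (-0.115, 0.486) → max |·| = 0.486

0.486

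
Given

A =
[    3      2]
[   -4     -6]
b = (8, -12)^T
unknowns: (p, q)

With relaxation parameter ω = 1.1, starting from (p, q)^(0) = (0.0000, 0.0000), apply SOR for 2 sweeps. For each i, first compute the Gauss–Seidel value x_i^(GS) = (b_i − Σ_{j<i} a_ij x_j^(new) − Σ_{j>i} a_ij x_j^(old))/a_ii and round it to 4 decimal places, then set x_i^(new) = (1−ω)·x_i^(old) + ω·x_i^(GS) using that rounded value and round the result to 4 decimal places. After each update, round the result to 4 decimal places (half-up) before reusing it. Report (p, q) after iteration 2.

Iteration 1:
  p: GS value = (8 - (2)·0.0000) / (3) = 2.6667;  p ← (1−ω)·0.0000 + ω·2.6667 = 2.9334
  q: GS value = (-12 - (-4)·2.9334) / (-6) = 0.0444;  q ← (1−ω)·0.0000 + ω·0.0444 = 0.0488
Iteration 2:
  p: GS value = (8 - (2)·0.0488) / (3) = 2.6341;  p ← (1−ω)·2.9334 + ω·2.6341 = 2.6042
  q: GS value = (-12 - (-4)·2.6042) / (-6) = 0.2639;  q ← (1−ω)·0.0488 + ω·0.2639 = 0.2854

(2.6042, 0.2854)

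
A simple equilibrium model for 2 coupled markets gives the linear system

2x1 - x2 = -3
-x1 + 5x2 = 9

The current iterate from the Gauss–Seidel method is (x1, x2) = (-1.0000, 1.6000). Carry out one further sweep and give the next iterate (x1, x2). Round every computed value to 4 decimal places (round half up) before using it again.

(-0.7000, 1.6600)

One sweep:
  x1 = (-3 - (-1)·1.6000) / (2) = -0.7000
  x2 = (9 - (-1)·-0.7000) / (5) = 1.6600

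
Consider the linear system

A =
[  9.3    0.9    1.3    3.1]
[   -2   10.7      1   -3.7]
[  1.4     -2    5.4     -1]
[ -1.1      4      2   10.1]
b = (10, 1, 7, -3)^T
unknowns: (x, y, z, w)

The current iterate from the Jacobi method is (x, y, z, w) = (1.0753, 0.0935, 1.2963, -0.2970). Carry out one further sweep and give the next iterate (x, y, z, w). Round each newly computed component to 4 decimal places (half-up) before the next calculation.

(0.9840, 0.0706, 0.9971, -0.4736)

One sweep:
  x = (10 - (0.9)·0.0935 - (1.3)·1.2963 - (3.1)·-0.2970) / (9.3) = 0.9840
  y = (1 - (-2)·1.0753 - (1)·1.2963 - (-3.7)·-0.2970) / (10.7) = 0.0706
  z = (7 - (1.4)·1.0753 - (-2)·0.0935 - (-1)·-0.2970) / (5.4) = 0.9971
  w = (-3 - (-1.1)·1.0753 - (4)·0.0935 - (2)·1.2963) / (10.1) = -0.4736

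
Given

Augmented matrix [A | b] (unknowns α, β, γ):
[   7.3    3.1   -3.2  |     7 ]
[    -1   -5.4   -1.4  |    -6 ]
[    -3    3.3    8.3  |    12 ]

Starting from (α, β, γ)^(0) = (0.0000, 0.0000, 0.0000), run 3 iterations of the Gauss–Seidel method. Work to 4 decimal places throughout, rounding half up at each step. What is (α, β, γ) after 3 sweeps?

(1.4672, 0.4074, 1.8141)

Iteration 1:
  α = (7 - (3.1)·0.0000 - (-3.2)·0.0000) / (7.3) = 0.9589
  β = (-6 - (-1)·0.9589 - (-1.4)·0.0000) / (-5.4) = 0.9335
  γ = (12 - (-3)·0.9589 - (3.3)·0.9335) / (8.3) = 1.4212
Iteration 2:
  α = (7 - (3.1)·0.9335 - (-3.2)·1.4212) / (7.3) = 1.1855
  β = (-6 - (-1)·1.1855 - (-1.4)·1.4212) / (-5.4) = 0.5231
  γ = (12 - (-3)·1.1855 - (3.3)·0.5231) / (8.3) = 1.6663
Iteration 3:
  α = (7 - (3.1)·0.5231 - (-3.2)·1.6663) / (7.3) = 1.4672
  β = (-6 - (-1)·1.4672 - (-1.4)·1.6663) / (-5.4) = 0.4074
  γ = (12 - (-3)·1.4672 - (3.3)·0.4074) / (8.3) = 1.8141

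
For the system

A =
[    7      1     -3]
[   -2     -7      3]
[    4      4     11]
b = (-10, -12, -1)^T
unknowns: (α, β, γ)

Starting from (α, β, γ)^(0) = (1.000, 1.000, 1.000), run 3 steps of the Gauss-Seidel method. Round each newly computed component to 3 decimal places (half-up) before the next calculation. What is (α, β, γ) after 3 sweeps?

Iteration 1:
  α = (-10 - (1)·1.000 - (-3)·1.000) / (7) = -1.143
  β = (-12 - (-2)·-1.143 - (3)·1.000) / (-7) = 2.469
  γ = (-1 - (4)·-1.143 - (4)·2.469) / (11) = -0.573
Iteration 2:
  α = (-10 - (1)·2.469 - (-3)·-0.573) / (7) = -2.027
  β = (-12 - (-2)·-2.027 - (3)·-0.573) / (-7) = 2.048
  γ = (-1 - (4)·-2.027 - (4)·2.048) / (11) = -0.099
Iteration 3:
  α = (-10 - (1)·2.048 - (-3)·-0.099) / (7) = -1.764
  β = (-12 - (-2)·-1.764 - (3)·-0.099) / (-7) = 2.176
  γ = (-1 - (4)·-1.764 - (4)·2.176) / (11) = -0.241

(-1.764, 2.176, -0.241)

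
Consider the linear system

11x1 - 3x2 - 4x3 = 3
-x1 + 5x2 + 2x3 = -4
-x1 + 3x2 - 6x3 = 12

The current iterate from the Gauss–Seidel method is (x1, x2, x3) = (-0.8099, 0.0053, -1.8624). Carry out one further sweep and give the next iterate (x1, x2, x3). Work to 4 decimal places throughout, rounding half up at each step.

(-0.4031, -0.1357, -2.0007)

One sweep:
  x1 = (3 - (-3)·0.0053 - (-4)·-1.8624) / (11) = -0.4031
  x2 = (-4 - (-1)·-0.4031 - (2)·-1.8624) / (5) = -0.1357
  x3 = (12 - (-1)·-0.4031 - (3)·-0.1357) / (-6) = -2.0007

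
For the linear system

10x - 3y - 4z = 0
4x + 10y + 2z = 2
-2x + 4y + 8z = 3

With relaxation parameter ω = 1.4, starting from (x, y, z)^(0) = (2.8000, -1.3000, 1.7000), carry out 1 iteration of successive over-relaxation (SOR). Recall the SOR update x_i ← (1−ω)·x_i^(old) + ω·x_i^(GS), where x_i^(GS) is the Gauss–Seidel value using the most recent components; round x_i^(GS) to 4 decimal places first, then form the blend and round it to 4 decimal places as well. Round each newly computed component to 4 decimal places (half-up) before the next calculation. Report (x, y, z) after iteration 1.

(-0.7140, 0.7238, -0.9116)

Iteration 1:
  x: GS value = (0 - (-3)·-1.3000 - (-4)·1.7000) / (10) = 0.2900;  x ← (1−ω)·2.8000 + ω·0.2900 = -0.7140
  y: GS value = (2 - (4)·-0.7140 - (2)·1.7000) / (10) = 0.1456;  y ← (1−ω)·-1.3000 + ω·0.1456 = 0.7238
  z: GS value = (3 - (-2)·-0.7140 - (4)·0.7238) / (8) = -0.1654;  z ← (1−ω)·1.7000 + ω·-0.1654 = -0.9116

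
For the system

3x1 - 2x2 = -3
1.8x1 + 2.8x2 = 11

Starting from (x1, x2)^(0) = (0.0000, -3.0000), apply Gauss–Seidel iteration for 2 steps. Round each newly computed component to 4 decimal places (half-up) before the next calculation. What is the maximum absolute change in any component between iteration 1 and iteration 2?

5.9047

Iteration 1:
  x1 = (-3 - (-2)·-3.0000) / (3) = -3.0000
  x2 = (11 - (1.8)·-3.0000) / (2.8) = 5.8571
Iteration 2:
  x1 = (-3 - (-2)·5.8571) / (3) = 2.9047
  x2 = (11 - (1.8)·2.9047) / (2.8) = 2.0613
Change: (5.9047, -3.7958) → max |·| = 5.9047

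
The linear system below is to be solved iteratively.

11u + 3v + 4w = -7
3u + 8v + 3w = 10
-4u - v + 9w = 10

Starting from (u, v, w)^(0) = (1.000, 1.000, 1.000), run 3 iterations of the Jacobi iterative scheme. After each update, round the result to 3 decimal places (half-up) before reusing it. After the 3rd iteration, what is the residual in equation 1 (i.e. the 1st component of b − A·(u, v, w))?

Iteration 1:
  u = (-7 - (3)·1.000 - (4)·1.000) / (11) = -1.273
  v = (10 - (3)·1.000 - (3)·1.000) / (8) = 0.500
  w = (10 - (-4)·1.000 - (-1)·1.000) / (9) = 1.667
Iteration 2:
  u = (-7 - (3)·0.500 - (4)·1.667) / (11) = -1.379
  v = (10 - (3)·-1.273 - (3)·1.667) / (8) = 1.102
  w = (10 - (-4)·-1.273 - (-1)·0.500) / (9) = 0.601
Iteration 3:
  u = (-7 - (3)·1.102 - (4)·0.601) / (11) = -1.155
  v = (10 - (3)·-1.379 - (3)·0.601) / (8) = 1.542
  w = (10 - (-4)·-1.379 - (-1)·1.102) / (9) = 0.621
Residual b − A·x = (-1.405, -0.734, 1.333)

-1.405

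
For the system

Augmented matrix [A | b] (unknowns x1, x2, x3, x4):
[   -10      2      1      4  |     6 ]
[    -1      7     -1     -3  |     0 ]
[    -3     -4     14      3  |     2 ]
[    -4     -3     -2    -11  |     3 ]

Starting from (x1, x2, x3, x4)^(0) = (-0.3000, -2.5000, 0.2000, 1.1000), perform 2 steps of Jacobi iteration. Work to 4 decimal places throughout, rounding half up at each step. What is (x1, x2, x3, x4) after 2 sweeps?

Iteration 1:
  x1 = (6 - (2)·-2.5000 - (1)·0.2000 - (4)·1.1000) / (-10) = -0.6400
  x2 = (0 - (-1)·-0.3000 - (-1)·0.2000 - (-3)·1.1000) / (7) = 0.4571
  x3 = (2 - (-3)·-0.3000 - (-4)·-2.5000 - (3)·1.1000) / (14) = -0.8714
  x4 = (3 - (-4)·-0.3000 - (-3)·-2.5000 - (-2)·0.2000) / (-11) = 0.4818
Iteration 2:
  x1 = (6 - (2)·0.4571 - (1)·-0.8714 - (4)·0.4818) / (-10) = -0.4030
  x2 = (0 - (-1)·-0.6400 - (-1)·-0.8714 - (-3)·0.4818) / (7) = -0.0094
  x3 = (2 - (-3)·-0.6400 - (-4)·0.4571 - (3)·0.4818) / (14) = 0.0331
  x4 = (3 - (-4)·-0.6400 - (-3)·0.4571 - (-2)·-0.8714) / (-11) = -0.0062

(-0.4030, -0.0094, 0.0331, -0.0062)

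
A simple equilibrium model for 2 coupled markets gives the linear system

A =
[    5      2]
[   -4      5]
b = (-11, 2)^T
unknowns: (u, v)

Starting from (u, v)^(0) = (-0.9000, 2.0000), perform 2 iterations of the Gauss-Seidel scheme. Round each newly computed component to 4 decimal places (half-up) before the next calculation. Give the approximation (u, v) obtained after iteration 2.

(-1.4000, -0.7200)

Iteration 1:
  u = (-11 - (2)·2.0000) / (5) = -3.0000
  v = (2 - (-4)·-3.0000) / (5) = -2.0000
Iteration 2:
  u = (-11 - (2)·-2.0000) / (5) = -1.4000
  v = (2 - (-4)·-1.4000) / (5) = -0.7200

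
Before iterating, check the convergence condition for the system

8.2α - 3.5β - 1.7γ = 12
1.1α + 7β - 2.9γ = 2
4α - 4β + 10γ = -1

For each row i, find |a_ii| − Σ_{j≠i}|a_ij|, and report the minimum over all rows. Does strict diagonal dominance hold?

2

row 1: |8.2| − (3.5+1.7) = 3
row 2: |7| − (1.1+2.9) = 3
row 3: |10| − (4+4) = 2
minimum over rows = 2 → strictly diagonally dominant (convergence guaranteed)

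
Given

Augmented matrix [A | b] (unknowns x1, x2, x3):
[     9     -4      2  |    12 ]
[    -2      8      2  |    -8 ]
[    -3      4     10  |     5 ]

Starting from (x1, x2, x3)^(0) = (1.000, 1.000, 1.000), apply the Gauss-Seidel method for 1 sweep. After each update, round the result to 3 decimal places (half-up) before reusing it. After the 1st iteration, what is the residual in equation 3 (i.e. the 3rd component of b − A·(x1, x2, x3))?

0.002

Iteration 1:
  x1 = (12 - (-4)·1.000 - (2)·1.000) / (9) = 1.556
  x2 = (-8 - (-2)·1.556 - (2)·1.000) / (8) = -0.861
  x3 = (5 - (-3)·1.556 - (4)·-0.861) / (10) = 1.311
Residual b − A·x = (-8.070, -0.622, 0.002)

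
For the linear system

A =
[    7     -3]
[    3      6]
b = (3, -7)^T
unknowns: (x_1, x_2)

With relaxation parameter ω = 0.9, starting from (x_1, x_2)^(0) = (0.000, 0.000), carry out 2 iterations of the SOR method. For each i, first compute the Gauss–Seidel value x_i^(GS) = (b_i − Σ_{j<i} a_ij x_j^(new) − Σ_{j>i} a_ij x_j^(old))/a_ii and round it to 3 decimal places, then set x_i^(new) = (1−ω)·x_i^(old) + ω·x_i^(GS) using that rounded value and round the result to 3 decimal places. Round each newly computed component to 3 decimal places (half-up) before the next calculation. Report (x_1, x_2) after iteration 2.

Iteration 1:
  x_1: GS value = (3 - (-3)·0.000) / (7) = 0.429;  x_1 ← (1−ω)·0.000 + ω·0.429 = 0.386
  x_2: GS value = (-7 - (3)·0.386) / (6) = -1.360;  x_2 ← (1−ω)·0.000 + ω·-1.360 = -1.224
Iteration 2:
  x_1: GS value = (3 - (-3)·-1.224) / (7) = -0.096;  x_1 ← (1−ω)·0.386 + ω·-0.096 = -0.048
  x_2: GS value = (-7 - (3)·-0.048) / (6) = -1.143;  x_2 ← (1−ω)·-1.224 + ω·-1.143 = -1.151

(-0.048, -1.151)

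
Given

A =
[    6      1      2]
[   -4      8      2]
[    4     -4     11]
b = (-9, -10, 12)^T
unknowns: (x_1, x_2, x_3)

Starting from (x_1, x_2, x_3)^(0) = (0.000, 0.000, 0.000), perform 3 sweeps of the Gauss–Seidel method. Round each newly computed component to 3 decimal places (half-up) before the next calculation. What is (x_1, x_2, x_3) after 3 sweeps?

(-1.405, -2.158, 0.817)

Iteration 1:
  x_1 = (-9 - (1)·0.000 - (2)·0.000) / (6) = -1.500
  x_2 = (-10 - (-4)·-1.500 - (2)·0.000) / (8) = -2.000
  x_3 = (12 - (4)·-1.500 - (-4)·-2.000) / (11) = 0.909
Iteration 2:
  x_1 = (-9 - (1)·-2.000 - (2)·0.909) / (6) = -1.470
  x_2 = (-10 - (-4)·-1.470 - (2)·0.909) / (8) = -2.212
  x_3 = (12 - (4)·-1.470 - (-4)·-2.212) / (11) = 0.821
Iteration 3:
  x_1 = (-9 - (1)·-2.212 - (2)·0.821) / (6) = -1.405
  x_2 = (-10 - (-4)·-1.405 - (2)·0.821) / (8) = -2.158
  x_3 = (12 - (4)·-1.405 - (-4)·-2.158) / (11) = 0.817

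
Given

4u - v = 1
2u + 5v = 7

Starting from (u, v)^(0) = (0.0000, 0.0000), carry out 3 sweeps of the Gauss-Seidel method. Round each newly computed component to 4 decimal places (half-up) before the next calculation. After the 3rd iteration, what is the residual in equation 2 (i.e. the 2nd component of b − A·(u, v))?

Iteration 1:
  u = (1 - (-1)·0.0000) / (4) = 0.2500
  v = (7 - (2)·0.2500) / (5) = 1.3000
Iteration 2:
  u = (1 - (-1)·1.3000) / (4) = 0.5750
  v = (7 - (2)·0.5750) / (5) = 1.1700
Iteration 3:
  u = (1 - (-1)·1.1700) / (4) = 0.5425
  v = (7 - (2)·0.5425) / (5) = 1.1830
Residual b − A·x = (0.0130, 0.0000)

0.0000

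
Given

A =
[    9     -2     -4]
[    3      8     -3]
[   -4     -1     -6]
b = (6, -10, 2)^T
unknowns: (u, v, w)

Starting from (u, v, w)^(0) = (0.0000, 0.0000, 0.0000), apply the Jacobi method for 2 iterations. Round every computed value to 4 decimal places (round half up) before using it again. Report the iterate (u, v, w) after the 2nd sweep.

(0.2408, -1.6250, -0.5695)

Iteration 1:
  u = (6 - (-2)·0.0000 - (-4)·0.0000) / (9) = 0.6667
  v = (-10 - (3)·0.0000 - (-3)·0.0000) / (8) = -1.2500
  w = (2 - (-4)·0.0000 - (-1)·0.0000) / (-6) = -0.3333
Iteration 2:
  u = (6 - (-2)·-1.2500 - (-4)·-0.3333) / (9) = 0.2408
  v = (-10 - (3)·0.6667 - (-3)·-0.3333) / (8) = -1.6250
  w = (2 - (-4)·0.6667 - (-1)·-1.2500) / (-6) = -0.5695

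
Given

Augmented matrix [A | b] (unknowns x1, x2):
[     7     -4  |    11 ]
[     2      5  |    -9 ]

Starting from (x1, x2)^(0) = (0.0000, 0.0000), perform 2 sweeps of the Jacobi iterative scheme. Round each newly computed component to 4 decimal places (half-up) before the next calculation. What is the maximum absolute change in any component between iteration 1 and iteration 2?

1.0285

Iteration 1:
  x1 = (11 - (-4)·0.0000) / (7) = 1.5714
  x2 = (-9 - (2)·0.0000) / (5) = -1.8000
Iteration 2:
  x1 = (11 - (-4)·-1.8000) / (7) = 0.5429
  x2 = (-9 - (2)·1.5714) / (5) = -2.4286
Change: (-1.0285, -0.6286) → max |·| = 1.0285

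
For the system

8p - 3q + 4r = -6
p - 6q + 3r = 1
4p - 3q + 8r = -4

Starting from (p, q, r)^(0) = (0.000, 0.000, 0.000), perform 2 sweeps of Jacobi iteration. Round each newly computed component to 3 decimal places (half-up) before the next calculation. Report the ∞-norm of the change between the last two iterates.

0.375

Iteration 1:
  p = (-6 - (-3)·0.000 - (4)·0.000) / (8) = -0.750
  q = (1 - (1)·0.000 - (3)·0.000) / (-6) = -0.167
  r = (-4 - (4)·0.000 - (-3)·0.000) / (8) = -0.500
Iteration 2:
  p = (-6 - (-3)·-0.167 - (4)·-0.500) / (8) = -0.563
  q = (1 - (1)·-0.750 - (3)·-0.500) / (-6) = -0.542
  r = (-4 - (4)·-0.750 - (-3)·-0.167) / (8) = -0.188
Change: (0.187, -0.375, 0.312) → max |·| = 0.375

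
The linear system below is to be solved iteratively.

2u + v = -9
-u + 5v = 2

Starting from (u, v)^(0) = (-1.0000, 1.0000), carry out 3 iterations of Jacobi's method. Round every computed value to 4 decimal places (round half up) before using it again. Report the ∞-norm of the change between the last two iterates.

0.4000

Iteration 1:
  u = (-9 - (1)·1.0000) / (2) = -5.0000
  v = (2 - (-1)·-1.0000) / (5) = 0.2000
Iteration 2:
  u = (-9 - (1)·0.2000) / (2) = -4.6000
  v = (2 - (-1)·-5.0000) / (5) = -0.6000
Iteration 3:
  u = (-9 - (1)·-0.6000) / (2) = -4.2000
  v = (2 - (-1)·-4.6000) / (5) = -0.5200
Change: (0.4000, 0.0800) → max |·| = 0.4000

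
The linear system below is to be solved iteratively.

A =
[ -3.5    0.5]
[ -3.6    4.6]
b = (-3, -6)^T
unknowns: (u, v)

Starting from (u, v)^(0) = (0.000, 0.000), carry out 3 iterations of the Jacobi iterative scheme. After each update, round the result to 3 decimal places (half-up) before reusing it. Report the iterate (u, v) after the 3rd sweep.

Iteration 1:
  u = (-3 - (0.5)·0.000) / (-3.5) = 0.857
  v = (-6 - (-3.6)·0.000) / (4.6) = -1.304
Iteration 2:
  u = (-3 - (0.5)·-1.304) / (-3.5) = 0.671
  v = (-6 - (-3.6)·0.857) / (4.6) = -0.634
Iteration 3:
  u = (-3 - (0.5)·-0.634) / (-3.5) = 0.767
  v = (-6 - (-3.6)·0.671) / (4.6) = -0.779

(0.767, -0.779)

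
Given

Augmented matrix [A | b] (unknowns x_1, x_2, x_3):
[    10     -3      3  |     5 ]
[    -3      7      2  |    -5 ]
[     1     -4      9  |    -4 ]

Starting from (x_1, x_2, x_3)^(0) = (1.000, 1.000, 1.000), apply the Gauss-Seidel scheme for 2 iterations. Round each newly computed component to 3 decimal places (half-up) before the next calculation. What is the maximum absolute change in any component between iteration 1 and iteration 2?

Iteration 1:
  x_1 = (5 - (-3)·1.000 - (3)·1.000) / (10) = 0.500
  x_2 = (-5 - (-3)·0.500 - (2)·1.000) / (7) = -0.786
  x_3 = (-4 - (1)·0.500 - (-4)·-0.786) / (9) = -0.849
Iteration 2:
  x_1 = (5 - (-3)·-0.786 - (3)·-0.849) / (10) = 0.519
  x_2 = (-5 - (-3)·0.519 - (2)·-0.849) / (7) = -0.249
  x_3 = (-4 - (1)·0.519 - (-4)·-0.249) / (9) = -0.613
Change: (0.019, 0.537, 0.236) → max |·| = 0.537

0.537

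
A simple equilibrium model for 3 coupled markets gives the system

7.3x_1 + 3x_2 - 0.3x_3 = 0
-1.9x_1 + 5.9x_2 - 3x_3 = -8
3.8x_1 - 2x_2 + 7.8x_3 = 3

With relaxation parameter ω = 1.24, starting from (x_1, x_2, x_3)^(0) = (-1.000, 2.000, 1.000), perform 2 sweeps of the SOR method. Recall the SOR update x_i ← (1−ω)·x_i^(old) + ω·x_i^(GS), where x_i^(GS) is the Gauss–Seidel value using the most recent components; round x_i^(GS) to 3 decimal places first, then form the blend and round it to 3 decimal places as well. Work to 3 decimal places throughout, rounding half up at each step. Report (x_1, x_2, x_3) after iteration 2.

(1.108, -0.741, -0.451)

Iteration 1:
  x_1: GS value = (0 - (3)·2.000 - (-0.3)·1.000) / (7.3) = -0.781;  x_1 ← (1−ω)·-1.000 + ω·-0.781 = -0.728
  x_2: GS value = (-8 - (-1.9)·-0.728 - (-3)·1.000) / (5.9) = -1.082;  x_2 ← (1−ω)·2.000 + ω·-1.082 = -1.822
  x_3: GS value = (3 - (3.8)·-0.728 - (-2)·-1.822) / (7.8) = 0.272;  x_3 ← (1−ω)·1.000 + ω·0.272 = 0.097
Iteration 2:
  x_1: GS value = (0 - (3)·-1.822 - (-0.3)·0.097) / (7.3) = 0.753;  x_1 ← (1−ω)·-0.728 + ω·0.753 = 1.108
  x_2: GS value = (-8 - (-1.9)·1.108 - (-3)·0.097) / (5.9) = -0.950;  x_2 ← (1−ω)·-1.822 + ω·-0.950 = -0.741
  x_3: GS value = (3 - (3.8)·1.108 - (-2)·-0.741) / (7.8) = -0.345;  x_3 ← (1−ω)·0.097 + ω·-0.345 = -0.451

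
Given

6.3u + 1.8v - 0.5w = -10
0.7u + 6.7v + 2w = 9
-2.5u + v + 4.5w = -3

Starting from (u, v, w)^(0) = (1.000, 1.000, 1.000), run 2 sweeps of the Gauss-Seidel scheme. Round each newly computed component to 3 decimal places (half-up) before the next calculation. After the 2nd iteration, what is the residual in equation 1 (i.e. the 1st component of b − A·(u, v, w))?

Iteration 1:
  u = (-10 - (1.8)·1.000 - (-0.5)·1.000) / (6.3) = -1.794
  v = (9 - (0.7)·-1.794 - (2)·1.000) / (6.7) = 1.232
  w = (-3 - (-2.5)·-1.794 - (1)·1.232) / (4.5) = -1.937
Iteration 2:
  u = (-10 - (1.8)·1.232 - (-0.5)·-1.937) / (6.3) = -2.093
  v = (9 - (0.7)·-2.093 - (2)·-1.937) / (6.7) = 2.140
  w = (-3 - (-2.5)·-2.093 - (1)·2.140) / (4.5) = -2.305
Residual b − A·x = (-1.819, 0.737, 0.000)

-1.819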